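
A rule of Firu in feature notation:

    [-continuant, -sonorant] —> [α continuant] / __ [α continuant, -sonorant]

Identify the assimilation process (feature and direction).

regressive manner assimilation

The shared variable α links the value of [continuant] on the target to that of the neighbouring obstruent. [continuant] distinguishes stops from fricatives — a manner-of-articulation feature — so this is manner assimilation.
The conditioning segment sits to the right of the focus bar, meaning the trigger follows the segment that changes — regressive assimilation.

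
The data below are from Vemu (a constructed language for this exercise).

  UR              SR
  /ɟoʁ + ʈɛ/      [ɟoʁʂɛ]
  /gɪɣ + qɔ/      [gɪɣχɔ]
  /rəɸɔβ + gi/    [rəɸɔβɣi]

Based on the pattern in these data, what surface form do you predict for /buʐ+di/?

The data show progressive manner assimilation: /ʈ/ → [ʂ] after /ʁ/; /q/ → [χ] after /ɣ/; /g/ → [ɣ] after /β/. In each pair only manner changes, matching the preceding consonant, while place and voice stay constant.
The rule targets /d/ (voiced alveolar stop), which sits after the trigger /ʐ/ (fricative).
The voiced alveolar fricative is [z], so /d/ → [z].

[buʐzi]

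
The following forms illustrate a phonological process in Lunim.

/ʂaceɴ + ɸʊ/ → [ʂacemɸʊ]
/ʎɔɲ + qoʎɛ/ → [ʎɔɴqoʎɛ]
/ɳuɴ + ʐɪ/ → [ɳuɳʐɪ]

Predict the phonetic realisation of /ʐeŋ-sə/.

The data show regressive place assimilation: /ɴ/ → [m] before /ɸ/; /ɲ/ → [ɴ] before /q/; /ɴ/ → [ɳ] before /ʐ/. In each pair only place changes, matching the following consonant, while manner and voice stay constant.
The rule targets /ŋ/ (voiced velar nasal), which sits before the trigger /s/ (alveolar).
Changing only its place to alveolar gives [n] — the voiced alveolar nasal.

[ʐensə]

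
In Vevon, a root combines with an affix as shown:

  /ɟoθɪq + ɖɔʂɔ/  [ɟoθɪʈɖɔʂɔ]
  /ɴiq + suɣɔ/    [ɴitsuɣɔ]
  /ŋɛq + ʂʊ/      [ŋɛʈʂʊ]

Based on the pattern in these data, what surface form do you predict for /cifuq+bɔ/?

The data show regressive place assimilation: /q/ → [ʈ] before /ɖ/; /q/ → [t] before /s/; /q/ → [ʈ] before /ʂ/. In each pair only place changes, matching the following consonant, while manner and voice stay constant.
The rule targets /q/ (voiceless uvular stop), which sits before the trigger /b/ (bilabial).
A voiceless bilabial stop is [p], so the surface segment is [p].

[cifupbɔ]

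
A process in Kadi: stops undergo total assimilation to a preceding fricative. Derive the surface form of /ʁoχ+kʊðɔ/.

/k/ is the segment targeted by the rule; it sits immediately after /χ/, so it assimilates completely and surfaces as [χ].

[ʁoχχʊðɔ]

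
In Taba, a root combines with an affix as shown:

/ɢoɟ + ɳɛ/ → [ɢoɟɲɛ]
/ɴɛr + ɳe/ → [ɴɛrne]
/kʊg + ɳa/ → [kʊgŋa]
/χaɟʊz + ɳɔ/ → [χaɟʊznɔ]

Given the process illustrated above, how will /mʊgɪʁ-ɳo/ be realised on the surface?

The data show progressive place assimilation: /ɳ/ → [ɲ] after /ɟ/; /ɳ/ → [n] after /r/; /ɳ/ → [ŋ] after /g/; /ɳ/ → [n] after /z/. In each pair only place changes, matching the preceding consonant, while manner and voice stay constant.
/ɳ/ is a voiced retroflex nasal. The preceding trigger /ʁ/ is uvular, so /ɳ/ must become uvular as well.
Changing only its place to uvular gives [ɴ] — the voiced uvular nasal.

[mʊgɪʁɴo]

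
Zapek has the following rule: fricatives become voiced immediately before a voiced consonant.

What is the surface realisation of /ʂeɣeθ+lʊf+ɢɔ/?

/θ/ is a voiceless dental fricative. The following trigger /l/ is voiced, so /θ/ must become voiced as well.
A voiced dental fricative is [ð], so the surface segment is [ð].
At the second juncture, /f/ likewise becomes [v] adjacent to /ɢ/.

[ʂeɣeðlʊvɢɔ]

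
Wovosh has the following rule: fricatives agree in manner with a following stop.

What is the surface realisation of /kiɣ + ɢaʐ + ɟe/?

[kigɢaɖɟe]

/ɣ/ is a voiced velar fricative. The following trigger /ɢ/ is a stop, so /ɣ/ must become a stop as well.
Changing only its manner to stop gives [g] — the voiced velar stop.
The same rule applies at the second boundary: /ʐ/ → [ɖ] next to /ɟ/.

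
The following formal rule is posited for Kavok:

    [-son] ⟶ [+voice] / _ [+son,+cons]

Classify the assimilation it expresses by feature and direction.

regressive voicing assimilation

The target ([-son], obstruents) acquires [+voice] next to a sonorant consonant ([+son,+cons]) — it takes on the voicing of its neighbour, so the feature that spreads is voicing.
Since the environment is written after the underscore, the trigger follows the target; the direction is regressive.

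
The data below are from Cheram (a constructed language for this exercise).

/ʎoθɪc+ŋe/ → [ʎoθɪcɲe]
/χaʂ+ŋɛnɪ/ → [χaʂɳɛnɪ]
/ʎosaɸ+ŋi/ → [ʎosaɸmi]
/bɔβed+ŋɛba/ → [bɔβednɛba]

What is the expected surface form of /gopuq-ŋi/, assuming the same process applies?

The data show progressive place assimilation: /ŋ/ → [ɲ] after /c/; /ŋ/ → [ɳ] after /ʂ/; /ŋ/ → [m] after /ɸ/; /ŋ/ → [n] after /d/. In each pair only place changes, matching the preceding consonant, while manner and voice stay constant.
/ŋ/ is a voiced velar nasal. The preceding trigger /q/ is uvular, so /ŋ/ must become uvular as well.
The voiced uvular nasal is [ɴ], so /ŋ/ → [ɴ].

[gopuqɴi]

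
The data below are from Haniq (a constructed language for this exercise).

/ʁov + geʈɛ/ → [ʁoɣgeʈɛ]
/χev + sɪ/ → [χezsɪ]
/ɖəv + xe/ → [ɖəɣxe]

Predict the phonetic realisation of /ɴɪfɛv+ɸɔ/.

The data show regressive place assimilation: /v/ → [ɣ] before /g/; /v/ → [z] before /s/; /v/ → [ɣ] before /x/. In each pair only place changes, matching the following consonant, while manner and voice stay constant.
The rule targets /v/ (voiced labiodental fricative), which sits before the trigger /ɸ/ (bilabial).
Changing only its place to bilabial gives [β] — the voiced bilabial fricative.

[ɴɪfɛβɸɔ]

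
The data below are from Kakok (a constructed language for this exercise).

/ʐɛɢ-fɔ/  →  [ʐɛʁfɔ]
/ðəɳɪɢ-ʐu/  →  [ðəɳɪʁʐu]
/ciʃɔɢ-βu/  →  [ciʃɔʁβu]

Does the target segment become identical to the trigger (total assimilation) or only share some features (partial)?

The segment that alternates is /ɢ/, which surfaces as [ʁ] when adjacent to /f/.
The change stop → fricative matches the manner of the following /f/, identifying this as manner assimilation.
Place and voice are unchanged, so the assimilation is partial, not total.
The other alternating forms pattern the same way: /ɢ/ → [ʁ] before /ʐ/ (stop → fricative, matching a fricative); /ɢ/ → [ʁ] before /β/ (stop → fricative, matching a fricative) — only manner changes, and always toward the following segment.

partial assimilation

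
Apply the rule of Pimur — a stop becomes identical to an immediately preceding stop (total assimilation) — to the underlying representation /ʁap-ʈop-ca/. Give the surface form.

/ʈ/ is the segment targeted by the rule; it sits immediately after /p/, so it assimilates completely and surfaces as [p].
The same rule applies at the second boundary: /c/ → [p] next to /p/.

[ʁappoppa]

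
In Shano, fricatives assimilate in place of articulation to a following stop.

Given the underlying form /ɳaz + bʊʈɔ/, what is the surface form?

The rule targets /z/ (voiced alveolar fricative), which sits before the trigger /b/ (bilabial).
A voiced bilabial fricative is [β], so the surface segment is [β].

[ɳaβbʊʈɔ]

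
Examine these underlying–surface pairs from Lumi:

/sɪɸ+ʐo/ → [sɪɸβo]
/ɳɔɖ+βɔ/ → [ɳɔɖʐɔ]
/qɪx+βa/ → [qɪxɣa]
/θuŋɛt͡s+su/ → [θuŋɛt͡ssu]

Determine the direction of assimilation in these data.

The segment that alternates is /ʐ/, which surfaces as [β] when adjacent to /ɸ/.
The change retroflex → bilabial matches the place of the preceding /ɸ/, identifying this as place assimilation.
The same holds elsewhere in the data: /β/ → [ʐ] after /ɖ/ (bilabial → retroflex, matching retroflex); /β/ → [ɣ] after /x/ (bilabial → velar, matching velar) — only place changes, and always toward the preceding segment.
Nothing changes in [θuŋɛt͡ssu]: there the adjacent consonants already agree in place (/s/ and /t͡s/ are both alveolar), so this form is consistent with the same rule.
The trigger is the preceding segment, so the direction is progressive (perseverative).

progressive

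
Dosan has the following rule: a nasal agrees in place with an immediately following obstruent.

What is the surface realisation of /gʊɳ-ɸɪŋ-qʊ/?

/ɳ/ is a voiced retroflex nasal. The following trigger /ɸ/ is bilabial, so /ɳ/ must become bilabial as well.
A voiced bilabial nasal is [m], so the surface segment is [m].
At the second juncture, /ŋ/ likewise becomes [ɴ] adjacent to /q/.

[gʊmɸɪɴqʊ]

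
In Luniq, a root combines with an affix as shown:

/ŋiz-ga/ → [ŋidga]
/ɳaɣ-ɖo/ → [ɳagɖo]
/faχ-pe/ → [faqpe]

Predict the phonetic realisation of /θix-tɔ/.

[θiktɔ]

The data show regressive manner assimilation: /z/ → [d] before /g/; /ɣ/ → [g] before /ɖ/; /χ/ → [q] before /p/. In each pair only manner changes, matching the following consonant, while place and voice stay constant.
/x/ is a voiceless velar fricative. The following trigger /t/ is a stop, so /x/ must become a stop as well.
A voiceless velar stop is [k], so the surface segment is [k].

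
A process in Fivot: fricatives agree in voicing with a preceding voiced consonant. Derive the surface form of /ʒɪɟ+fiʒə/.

/f/ is a voiceless labiodental fricative. The preceding trigger /ɟ/ is voiced, so /f/ must become voiced as well.
Changing only its voicing to voiced gives [v] — the voiced labiodental fricative.

[ʒɪɟviʒə]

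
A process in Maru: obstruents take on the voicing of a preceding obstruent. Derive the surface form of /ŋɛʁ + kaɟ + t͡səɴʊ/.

The rule targets /k/ (voiceless velar stop), which sits after the trigger /ʁ/ (voiced).
A voiced velar stop is [g], so the surface segment is [g].
The same rule applies at the second boundary: /t͡s/ → [d͡z] next to /ɟ/.

[ŋɛʁgaɟd͡zəɴʊ]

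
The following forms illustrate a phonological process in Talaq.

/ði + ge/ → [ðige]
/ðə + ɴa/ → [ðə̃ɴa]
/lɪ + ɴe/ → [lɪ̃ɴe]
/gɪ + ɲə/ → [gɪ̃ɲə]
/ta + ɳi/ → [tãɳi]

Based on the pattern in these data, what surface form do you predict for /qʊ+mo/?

[qʊ̃mo]

The data show regressive nasality assimilation (vowel nasalisation): /ə/ → [ə̃] before /ɴ/; /ɪ/ → [ɪ̃] before /ɴ/; /ɪ/ → [ɪ̃] before /ɲ/; /a/ → [ã] before /ɳ/ — a vowel is nasalised by an immediately following nasal consonant.
No change occurs in [ðige] because the vowel at the boundary is adjacent to an oral consonant, not a nasal (/i/ next to /g/).
The vowel /ʊ/ is adjacent to the following nasal /m/, so it acquires [+nasal] and surfaces as [ʊ̃].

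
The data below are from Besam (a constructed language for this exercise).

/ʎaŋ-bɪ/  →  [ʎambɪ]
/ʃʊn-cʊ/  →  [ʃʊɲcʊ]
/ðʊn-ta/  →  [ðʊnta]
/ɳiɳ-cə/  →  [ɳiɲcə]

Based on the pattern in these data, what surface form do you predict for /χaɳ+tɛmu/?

[χantɛmu]

The data show regressive place assimilation: /ŋ/ → [m] before /b/; /n/ → [ɲ] before /c/; /ɳ/ → [ɲ] before /c/. In each pair only place changes, matching the following consonant, while manner and voice stay constant.
Nothing changes in [ðʊnta]: there the adjacent consonants already agree in place (/n/ and /t/ are both alveolar), so this form is consistent with the same rule.
The rule targets /ɳ/ (voiced retroflex nasal), which sits before the trigger /t/ (alveolar).
A voiced alveolar nasal is [n], so the surface segment is [n].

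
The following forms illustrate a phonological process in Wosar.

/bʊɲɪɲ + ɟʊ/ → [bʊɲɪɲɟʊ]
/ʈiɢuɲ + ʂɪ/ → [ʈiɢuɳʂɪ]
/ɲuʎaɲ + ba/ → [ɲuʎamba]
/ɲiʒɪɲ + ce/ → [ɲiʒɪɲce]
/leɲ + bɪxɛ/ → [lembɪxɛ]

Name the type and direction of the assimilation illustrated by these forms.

Underlying /ɲ/ is realised as [ɳ] next to /ʂ/; /ʂ/ itself does not change.
/ɲ/ is palatal while /ʂ/ is retroflex; the output [ɳ] is retroflex, matching the trigger — so the feature that spreads is place.
Manner and voice are unchanged, so the assimilation is partial, not total.
The same holds elsewhere in the data: /ɲ/ → [m] before /b/ (palatal → bilabial, matching bilabial) — only place changes, and always toward the following segment.
No alternation appears in [bʊɲɪɲɟʊ], [ɲiʒɪɲce]: there the adjacent consonants already agree in place (/ɲ/ and /ɟ/ are both palatal; /ɲ/ and /c/ are both palatal), so these forms are consistent with the same rule.
Since the segment that changes precedes the conditioning segment, the assimilation is regressive.

regressive place assimilation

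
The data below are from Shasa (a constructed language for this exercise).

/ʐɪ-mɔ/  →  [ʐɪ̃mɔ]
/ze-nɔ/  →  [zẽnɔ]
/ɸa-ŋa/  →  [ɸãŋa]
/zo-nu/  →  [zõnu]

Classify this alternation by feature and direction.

The vowel /ɪ/ surfaces as nasalised [ɪ̃] next to the following nasal /m/ — it has acquired the [+nasal] feature of its neighbour.
The other forms show the same pattern: /e/ → [ẽ] before /n/; /a/ → [ã] before /ŋ/; /o/ → [õ] before /n/ — each time a vowel is nasalised next to a following nasal.
Because the conditioning nasal is to the right of the vowel that changes, the process is regressive (anticipatory).

regressive nasality assimilation (vowel nasalisation)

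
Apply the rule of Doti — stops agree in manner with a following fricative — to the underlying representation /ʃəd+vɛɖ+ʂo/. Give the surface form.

[ʃəzvɛʐʂo]

The rule targets /d/ (voiced alveolar stop), which sits before the trigger /v/ (fricative).
The voiced alveolar fricative is [z], so /d/ → [z].
The same rule applies at the second boundary: /ɖ/ → [ʐ] next to /ʂ/.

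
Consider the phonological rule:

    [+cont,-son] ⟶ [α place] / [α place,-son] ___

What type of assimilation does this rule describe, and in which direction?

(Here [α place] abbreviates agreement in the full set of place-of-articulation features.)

The rule copies the place features (abbreviated [place]) from the environment onto the target, so the assimilating feature is place.
Since the environment is written before the underscore, the trigger precedes the target; the direction is progressive.

progressive place assimilation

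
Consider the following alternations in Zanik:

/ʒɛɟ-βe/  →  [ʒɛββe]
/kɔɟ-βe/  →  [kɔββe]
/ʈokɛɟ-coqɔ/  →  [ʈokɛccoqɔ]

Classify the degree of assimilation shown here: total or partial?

Comparing underlying and surface forms, /ɟ/ → [β] is the alternation; the neighbouring /β/ is constant.
The output [β] is identical to the trigger /β/ — every feature (place, manner, voicing) has been copied — so this is total assimilation.
The other form behaves the same way: /ɟ/ → [c] before /c/ — in each case the output is a copy of the following consonant.

total assimilation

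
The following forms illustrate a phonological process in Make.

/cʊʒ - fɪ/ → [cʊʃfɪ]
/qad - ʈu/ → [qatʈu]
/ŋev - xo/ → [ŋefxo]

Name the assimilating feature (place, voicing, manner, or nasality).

Comparing underlying and surface forms, /ʒ/ → [ʃ] is the alternation; the neighbouring /f/ is constant.
The change voiced → voiceless matches the voicing of the following /f/, identifying this as voicing assimilation.
The same holds elsewhere in the data: /d/ → [t] before /ʈ/ (voiced → voiceless, matching voiceless); /v/ → [f] before /x/ (voiced → voiceless, matching voiceless) — only voicing changes, and always toward the following segment.

voicing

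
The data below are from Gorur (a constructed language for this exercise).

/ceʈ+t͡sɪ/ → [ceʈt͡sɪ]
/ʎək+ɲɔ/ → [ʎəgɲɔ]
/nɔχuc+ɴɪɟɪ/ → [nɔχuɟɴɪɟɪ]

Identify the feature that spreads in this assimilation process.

voicing

The segment that alternates is /k/, which surfaces as [g] when adjacent to /ɲ/.
The change voiceless → voiced matches the voicing of the following /ɲ/, identifying this as voicing assimilation.
Checking the remaining alternation: /c/ → [ɟ] before /ɴ/ (voiceless → voiced, matching voiced) — only voicing changes, and always toward the following segment.
No alternation appears in [ceʈt͡sɪ]: there the adjacent consonants already agree in voicing (/ʈ/ and /t͡s/ are both voiceless), so this form is consistent with the same rule.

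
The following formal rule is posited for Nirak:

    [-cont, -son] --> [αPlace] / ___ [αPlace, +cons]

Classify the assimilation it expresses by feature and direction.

regressive place assimilation

The rule copies the place features (abbreviated [Place]) from the environment onto the target, so the assimilating feature is place.
The conditioning segment sits to the right of the focus bar, meaning the trigger follows the segment that changes — regressive assimilation.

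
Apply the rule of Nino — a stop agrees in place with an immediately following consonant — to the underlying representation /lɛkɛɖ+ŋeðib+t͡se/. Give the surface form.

[lɛkɛgŋeðidt͡se]

The rule targets /ɖ/ (voiced retroflex stop), which sits before the trigger /ŋ/ (velar).
The voiced velar stop is [g], so /ɖ/ → [g].
At the second juncture, /b/ likewise becomes [d] adjacent to /t͡s/.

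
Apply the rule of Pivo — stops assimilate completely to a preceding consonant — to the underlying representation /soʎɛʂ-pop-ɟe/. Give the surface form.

/p/ is the segment targeted by the rule; it sits immediately after /ʂ/, so it assimilates completely and surfaces as [ʂ].
The same rule applies at the second boundary: /ɟ/ → [p] next to /p/.

[soʎɛʂʂoppe]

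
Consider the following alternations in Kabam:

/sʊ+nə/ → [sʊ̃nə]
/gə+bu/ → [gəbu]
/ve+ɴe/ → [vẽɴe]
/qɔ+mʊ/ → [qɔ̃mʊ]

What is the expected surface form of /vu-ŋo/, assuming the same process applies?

The data show regressive nasality assimilation (vowel nasalisation): /ʊ/ → [ʊ̃] before /n/; /e/ → [ẽ] before /ɴ/; /ɔ/ → [ɔ̃] before /m/ — a vowel is nasalised by an immediately following nasal consonant.
No change occurs in [gəbu] because the vowel at the boundary is adjacent to an oral consonant, not a nasal (/ə/ next to /b/).
/u/ sits next to the nasal /ŋ/ and is therefore nasalised to [ũ].

[vũŋo]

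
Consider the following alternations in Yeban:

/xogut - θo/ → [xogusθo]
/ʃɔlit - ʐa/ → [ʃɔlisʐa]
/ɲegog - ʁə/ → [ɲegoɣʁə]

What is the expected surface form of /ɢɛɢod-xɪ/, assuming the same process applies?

The data show regressive manner assimilation: /t/ → [s] before /θ/; /t/ → [s] before /ʐ/; /g/ → [ɣ] before /ʁ/. In each pair only manner changes, matching the following consonant, while place and voice stay constant.
The rule targets /d/ (voiced alveolar stop), which sits before the trigger /x/ (fricative).
A voiced alveolar fricative is [z], so the surface segment is [z].

[ɢɛɢozxɪ]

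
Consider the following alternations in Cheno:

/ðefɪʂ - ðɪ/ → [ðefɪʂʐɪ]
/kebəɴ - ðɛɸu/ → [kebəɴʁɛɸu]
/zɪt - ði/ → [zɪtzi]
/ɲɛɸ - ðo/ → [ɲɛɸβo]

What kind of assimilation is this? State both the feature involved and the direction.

Underlying /ð/ is realised as [ʐ] next to /ʂ/; /ʂ/ itself does not change.
The change dental → retroflex matches the place of the preceding /ʂ/, identifying this as place assimilation.
Manner and voice are unchanged, so the assimilation is partial, not total.
The other alternating forms pattern the same way: /ð/ → [ʁ] after /ɴ/ (dental → uvular, matching uvular); /ð/ → [z] after /t/ (dental → alveolar, matching alveolar); /ð/ → [β] after /ɸ/ (dental → bilabial, matching bilabial) — only place changes, and always toward the preceding segment.
The trigger is the preceding segment, so the direction is progressive (perseverative).

progressive place assimilation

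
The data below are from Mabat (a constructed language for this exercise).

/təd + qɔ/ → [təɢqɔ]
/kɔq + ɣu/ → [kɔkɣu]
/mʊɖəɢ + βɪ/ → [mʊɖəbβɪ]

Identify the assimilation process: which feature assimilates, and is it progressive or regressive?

regressive place assimilation

Comparing underlying and surface forms, /d/ → [ɢ] is the alternation; the neighbouring /q/ is constant.
The change alveolar → uvular matches the place of the following /q/, identifying this as place assimilation.
Manner and voice are unchanged, so the assimilation is partial, not total.
Checking the remaining alternations: /q/ → [k] before /ɣ/ (uvular → velar, matching velar); /ɢ/ → [b] before /β/ (uvular → bilabial, matching bilabial) — only place changes, and always toward the following segment.
Since the segment that changes precedes the conditioning segment, the assimilation is regressive.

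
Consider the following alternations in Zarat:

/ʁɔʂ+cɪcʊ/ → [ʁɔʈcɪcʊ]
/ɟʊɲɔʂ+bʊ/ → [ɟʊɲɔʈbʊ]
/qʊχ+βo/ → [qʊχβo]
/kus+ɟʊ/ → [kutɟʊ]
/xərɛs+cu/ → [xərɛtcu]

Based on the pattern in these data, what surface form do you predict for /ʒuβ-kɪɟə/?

The data show regressive manner assimilation: /ʂ/ → [ʈ] before /c/; /ʂ/ → [ʈ] before /b/; /s/ → [t] before /ɟ/; /s/ → [t] before /c/. In each pair only manner changes, matching the following consonant, while place and voice stay constant.
No alternation appears in [qʊχβo]: there the adjacent consonants already agree in manner (/χ/ and /β/ are both fricatives), so this form is consistent with the same rule.
/β/ is a voiced bilabial fricative. The following trigger /k/ is a stop, so /β/ must become a stop as well.
A voiced bilabial stop is [b], so the surface segment is [b].

[ʒubkɪɟə]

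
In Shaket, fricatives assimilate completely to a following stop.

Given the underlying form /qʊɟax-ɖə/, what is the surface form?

[qʊɟaɖɖə]

/x/ is the segment targeted by the rule; it sits immediately before /ɖ/, so it assimilates completely and surfaces as [ɖ].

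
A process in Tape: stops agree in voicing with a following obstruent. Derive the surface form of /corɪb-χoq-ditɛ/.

[corɪpχoɢditɛ]

The rule targets /b/ (voiced bilabial stop), which sits before the trigger /χ/ (voiceless).
A voiceless bilabial stop is [p], so the surface segment is [p].
At the second juncture, /q/ likewise becomes [ɢ] adjacent to /d/.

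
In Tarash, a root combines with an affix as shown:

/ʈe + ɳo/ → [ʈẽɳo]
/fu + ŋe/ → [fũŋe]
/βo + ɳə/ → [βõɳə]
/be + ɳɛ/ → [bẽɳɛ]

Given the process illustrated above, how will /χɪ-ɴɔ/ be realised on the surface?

The data show regressive nasality assimilation (vowel nasalisation): /e/ → [ẽ] before /ɳ/; /u/ → [ũ] before /ŋ/; /o/ → [õ] before /ɳ/ — a vowel is nasalised by an immediately following nasal consonant.
/ɪ/ sits next to the nasal /ɴ/ and is therefore nasalised to [ɪ̃].

[χɪ̃ɴɔ]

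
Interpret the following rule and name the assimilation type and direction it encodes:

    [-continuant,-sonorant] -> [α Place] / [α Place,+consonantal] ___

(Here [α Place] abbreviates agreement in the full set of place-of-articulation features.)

The rule copies the place features (abbreviated [Place]) from the environment onto the target, so the assimilating feature is place.
Since the environment is written before the underscore, the trigger precedes the target; the direction is progressive.

progressive place assimilation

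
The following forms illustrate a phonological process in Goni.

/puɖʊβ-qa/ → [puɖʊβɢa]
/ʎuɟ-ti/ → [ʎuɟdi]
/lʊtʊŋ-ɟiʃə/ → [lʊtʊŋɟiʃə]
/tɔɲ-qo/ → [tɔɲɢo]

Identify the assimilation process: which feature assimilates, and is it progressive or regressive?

progressive voicing assimilation

Underlying /q/ is realised as [ɢ] next to /β/; /β/ itself does not change.
The change voiceless → voiced matches the voicing of the preceding /β/, identifying this as voicing assimilation.
Place and manner are unchanged, so the assimilation is partial, not total.
The same holds elsewhere in the data: /t/ → [d] after /ɟ/ (voiceless → voiced, matching voiced); /q/ → [ɢ] after /ɲ/ (voiceless → voiced, matching voiced) — only voicing changes, and always toward the preceding segment.
No alternation appears in [lʊtʊŋɟiʃə]: there the adjacent consonants already agree in voicing (/ɟ/ and /ŋ/ are both voiced), so this form is consistent with the same rule.
The trigger is the preceding segment, so the direction is progressive (perseverative).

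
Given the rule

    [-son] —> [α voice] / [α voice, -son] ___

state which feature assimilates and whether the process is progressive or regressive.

The rule copies [voice] from the environment onto the target, so the assimilating feature is voicing.
The conditioning segment sits to the left of the focus bar, meaning the trigger precedes the segment that changes — progressive assimilation.

progressive voicing assimilation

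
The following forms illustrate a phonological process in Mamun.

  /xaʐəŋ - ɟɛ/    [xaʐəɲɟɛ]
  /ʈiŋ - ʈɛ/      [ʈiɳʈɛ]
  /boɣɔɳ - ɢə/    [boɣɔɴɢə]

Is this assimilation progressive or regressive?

Comparing underlying and surface forms, /ŋ/ → [ɲ] is the alternation; the neighbouring /ɟ/ is constant.
The change velar → palatal matches the place of the following /ɟ/, identifying this as place assimilation.
The other alternating forms pattern the same way: /ŋ/ → [ɳ] before /ʈ/ (velar → retroflex, matching retroflex); /ɳ/ → [ɴ] before /ɢ/ (retroflex → uvular, matching uvular) — only place changes, and always toward the following segment.
The trigger is the following segment, so the direction is regressive (anticipatory).

regressive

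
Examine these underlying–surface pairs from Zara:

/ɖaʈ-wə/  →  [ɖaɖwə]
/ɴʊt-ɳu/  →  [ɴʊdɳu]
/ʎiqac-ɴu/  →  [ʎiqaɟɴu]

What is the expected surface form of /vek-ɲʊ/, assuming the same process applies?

The data show regressive voicing assimilation: /ʈ/ → [ɖ] before /w/; /t/ → [d] before /ɳ/; /c/ → [ɟ] before /ɴ/. In each pair only voicing changes, matching the following consonant, while place and manner stay constant.
The rule targets /k/ (voiceless velar stop), which sits before the trigger /ɲ/ (voiced).
A voiced velar stop is [g], so the surface segment is [g].

[vegɲʊ]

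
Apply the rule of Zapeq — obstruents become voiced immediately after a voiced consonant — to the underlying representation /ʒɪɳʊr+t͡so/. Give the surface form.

/t͡s/ is a voiceless alveolar affricate. The preceding trigger /r/ is voiced, so /t͡s/ must become voiced as well.
The voiced alveolar affricate is [d͡z], so /t͡s/ → [d͡z].

[ʒɪɳʊrd͡zo]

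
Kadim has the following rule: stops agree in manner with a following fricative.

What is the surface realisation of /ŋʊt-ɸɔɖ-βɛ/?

The rule targets /t/ (voiceless alveolar stop), which sits before the trigger /ɸ/ (fricative).
A voiceless alveolar fricative is [s], so the surface segment is [s].
At the second juncture, /ɖ/ likewise becomes [ʐ] adjacent to /β/.

[ŋʊsɸɔʐβɛ]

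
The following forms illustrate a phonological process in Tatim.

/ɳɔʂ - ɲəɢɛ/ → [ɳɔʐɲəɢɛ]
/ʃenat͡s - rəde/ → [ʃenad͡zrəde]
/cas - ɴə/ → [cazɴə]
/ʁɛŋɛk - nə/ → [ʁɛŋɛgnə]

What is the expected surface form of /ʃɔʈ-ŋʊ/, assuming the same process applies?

The data show regressive voicing assimilation: /ʂ/ → [ʐ] before /ɲ/; /t͡s/ → [d͡z] before /r/; /s/ → [z] before /ɴ/; /k/ → [g] before /n/. In each pair only voicing changes, matching the following consonant, while place and manner stay constant.
The rule targets /ʈ/ (voiceless retroflex stop), which sits before the trigger /ŋ/ (voiced).
A voiced retroflex stop is [ɖ], so the surface segment is [ɖ].

[ʃɔɖŋʊ]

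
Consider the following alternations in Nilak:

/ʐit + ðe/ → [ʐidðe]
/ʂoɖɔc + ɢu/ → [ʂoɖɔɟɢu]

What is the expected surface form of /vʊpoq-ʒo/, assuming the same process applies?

[vʊpoɢʒo]

The data show regressive voicing assimilation: /t/ → [d] before /ð/; /c/ → [ɟ] before /ɢ/. In each pair only voicing changes, matching the following consonant, while place and manner stay constant.
The rule targets /q/ (voiceless uvular stop), which sits before the trigger /ʒ/ (voiced).
A voiced uvular stop is [ɢ], so the surface segment is [ɢ].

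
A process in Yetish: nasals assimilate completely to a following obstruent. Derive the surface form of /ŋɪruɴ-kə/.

/ɴ/ is the segment targeted by the rule; it sits immediately before /k/, so it assimilates completely and surfaces as [k].

[ŋɪrukkə]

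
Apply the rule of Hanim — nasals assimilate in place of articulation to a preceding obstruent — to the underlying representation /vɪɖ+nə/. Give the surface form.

[vɪɖɳə]

/n/ is a voiced alveolar nasal. The preceding trigger /ɖ/ is retroflex, so /n/ must become retroflex as well.
A voiced retroflex nasal is [ɳ], so the surface segment is [ɳ].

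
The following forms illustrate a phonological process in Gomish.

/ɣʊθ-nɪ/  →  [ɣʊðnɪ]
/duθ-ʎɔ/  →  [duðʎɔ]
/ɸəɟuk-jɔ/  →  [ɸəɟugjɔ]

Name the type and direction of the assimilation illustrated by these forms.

regressive voicing assimilation

The segment that alternates is /θ/, which surfaces as [ð] when adjacent to /n/.
The change voiceless → voiced matches the voicing of the following /n/, identifying this as voicing assimilation.
Place and manner are unchanged, so the assimilation is partial, not total.
Checking the remaining alternations: /θ/ → [ð] before /ʎ/ (voiceless → voiced, matching voiced); /k/ → [g] before /j/ (voiceless → voiced, matching voiced) — only voicing changes, and always toward the following segment.
Since the segment that changes precedes the conditioning segment, the assimilation is regressive.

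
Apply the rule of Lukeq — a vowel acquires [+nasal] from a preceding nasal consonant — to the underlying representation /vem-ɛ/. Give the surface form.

The vowel /ɛ/ is adjacent to the preceding nasal /m/, so it acquires [+nasal] and surfaces as [ɛ̃].

[vemɛ̃]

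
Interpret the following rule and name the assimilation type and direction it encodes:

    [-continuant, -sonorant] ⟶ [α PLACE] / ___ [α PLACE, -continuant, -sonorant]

The shared variable α links the value of the place features (abbreviated [PLACE]) on the target to the same value on the neighbouring segment, so place is the feature that assimilates.
The conditioning segment sits to the right of the focus bar, meaning the trigger follows the segment that changes — regressive assimilation.

regressive place assimilation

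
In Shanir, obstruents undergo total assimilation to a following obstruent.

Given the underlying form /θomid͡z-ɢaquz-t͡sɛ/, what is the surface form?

[θomiɢɢaqut͡st͡sɛ]

/d͡z/ is the segment targeted by the rule; it sits immediately before /ɢ/, so it assimilates completely and surfaces as [ɢ].
At the second juncture, /z/ likewise becomes [t͡s] adjacent to /t͡s/.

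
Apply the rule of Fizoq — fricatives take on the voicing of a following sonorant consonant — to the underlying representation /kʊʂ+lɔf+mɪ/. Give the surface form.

[kʊʐlɔvmɪ]

The rule targets /ʂ/ (voiceless retroflex fricative), which sits before the trigger /l/ (voiced).
A voiced retroflex fricative is [ʐ], so the surface segment is [ʐ].
At the second juncture, /f/ likewise becomes [v] adjacent to /m/.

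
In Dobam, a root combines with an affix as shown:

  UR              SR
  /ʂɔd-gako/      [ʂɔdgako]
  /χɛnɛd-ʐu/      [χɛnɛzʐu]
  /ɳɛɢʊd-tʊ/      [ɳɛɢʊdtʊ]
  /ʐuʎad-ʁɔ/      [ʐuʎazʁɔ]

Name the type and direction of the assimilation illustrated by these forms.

Underlying /d/ is realised as [z] next to /ʐ/; /ʐ/ itself does not change.
The change stop → fricative matches the manner of the following /ʐ/, identifying this as manner assimilation.
Place and voice are unchanged, so the assimilation is partial, not total.
Checking the remaining alternation: /d/ → [z] before /ʁ/ (stop → fricative, matching a fricative) — only manner changes, and always toward the following segment.
No alternation appears in [ʂɔdgako], [ɳɛɢʊdtʊ]: there the adjacent consonants already agree in manner (/d/ and /g/ are both stops; /d/ and /t/ are both stops), so these forms are consistent with the same rule.
Since the segment that changes precedes the conditioning segment, the assimilation is regressive.

regressive manner assimilation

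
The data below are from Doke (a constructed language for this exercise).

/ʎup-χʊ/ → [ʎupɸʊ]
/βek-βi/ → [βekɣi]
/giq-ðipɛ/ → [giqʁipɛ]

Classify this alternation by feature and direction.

The segment that alternates is /χ/, which surfaces as [ɸ] when adjacent to /p/.
The change uvular → bilabial matches the place of the preceding /p/, identifying this as place assimilation.
Manner and voice are unchanged, so the assimilation is partial, not total.
Checking the remaining alternations: /β/ → [ɣ] after /k/ (bilabial → velar, matching velar); /ð/ → [ʁ] after /q/ (dental → uvular, matching uvular) — only place changes, and always toward the preceding segment.
The trigger is the preceding segment, so the direction is progressive (perseverative).

progressive place assimilation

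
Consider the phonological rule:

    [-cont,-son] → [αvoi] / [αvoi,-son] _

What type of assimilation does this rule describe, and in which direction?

progressive voicing assimilation

The shared variable α links the value of [voi] on the target to the same value on the neighbouring segment, so voicing is the feature that assimilates.
Since the environment is written before the underscore, the trigger precedes the target; the direction is progressive.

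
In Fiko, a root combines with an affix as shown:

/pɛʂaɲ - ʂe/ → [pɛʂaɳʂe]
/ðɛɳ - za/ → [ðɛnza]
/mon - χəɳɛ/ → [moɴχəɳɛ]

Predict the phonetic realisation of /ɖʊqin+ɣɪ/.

The data show regressive place assimilation: /ɲ/ → [ɳ] before /ʂ/; /ɳ/ → [n] before /z/; /n/ → [ɴ] before /χ/. In each pair only place changes, matching the following consonant, while manner and voice stay constant.
The rule targets /n/ (voiced alveolar nasal), which sits before the trigger /ɣ/ (velar).
A voiced velar nasal is [ŋ], so the surface segment is [ŋ].

[ɖʊqiŋɣɪ]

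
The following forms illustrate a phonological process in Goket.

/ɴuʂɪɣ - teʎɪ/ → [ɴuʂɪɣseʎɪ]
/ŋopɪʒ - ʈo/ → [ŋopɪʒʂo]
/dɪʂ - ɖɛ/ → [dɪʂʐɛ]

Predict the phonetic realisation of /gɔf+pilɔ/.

The data show progressive manner assimilation: /t/ → [s] after /ɣ/; /ʈ/ → [ʂ] after /ʒ/; /ɖ/ → [ʐ] after /ʂ/. In each pair only manner changes, matching the preceding consonant, while place and voice stay constant.
/p/ is a voiceless bilabial stop. The preceding trigger /f/ is a fricative, so /p/ must become a fricative as well.
A voiceless bilabial fricative is [ɸ], so the surface segment is [ɸ].

[gɔfɸilɔ]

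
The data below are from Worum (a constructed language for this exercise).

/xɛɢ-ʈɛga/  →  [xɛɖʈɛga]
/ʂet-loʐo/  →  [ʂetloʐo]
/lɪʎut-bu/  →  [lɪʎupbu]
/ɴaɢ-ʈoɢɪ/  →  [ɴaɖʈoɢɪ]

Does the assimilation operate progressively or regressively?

regressive

Comparing underlying and surface forms, /ɢ/ → [ɖ] is the alternation; the neighbouring /ʈ/ is constant.
The change uvular → retroflex matches the place of the following /ʈ/, identifying this as place assimilation.
Checking the remaining alternation: /t/ → [p] before /b/ (alveolar → bilabial, matching bilabial) — only place changes, and always toward the following segment.
No alternation appears in [ʂetloʐo]: there the adjacent consonants already agree in place (/t/ and /l/ are both alveolar), so this form is consistent with the same rule.
Since the segment that changes precedes the conditioning segment, the assimilation is regressive.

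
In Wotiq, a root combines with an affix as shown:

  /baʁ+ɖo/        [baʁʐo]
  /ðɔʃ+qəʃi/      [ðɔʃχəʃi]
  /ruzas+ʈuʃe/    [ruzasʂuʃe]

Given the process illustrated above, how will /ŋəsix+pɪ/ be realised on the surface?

The data show progressive manner assimilation: /ɖ/ → [ʐ] after /ʁ/; /q/ → [χ] after /ʃ/; /ʈ/ → [ʂ] after /s/. In each pair only manner changes, matching the preceding consonant, while place and voice stay constant.
The rule targets /p/ (voiceless bilabial stop), which sits after the trigger /x/ (fricative).
Changing only its manner to fricative gives [ɸ] — the voiceless bilabial fricative.

[ŋəsixɸɪ]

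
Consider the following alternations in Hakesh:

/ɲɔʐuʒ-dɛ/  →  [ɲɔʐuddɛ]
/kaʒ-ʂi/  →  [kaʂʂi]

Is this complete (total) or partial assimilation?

Comparing underlying and surface forms, /ʒ/ → [d] is the alternation; the neighbouring /d/ is constant.
The output [d] is identical to the trigger /d/ — every feature (place, manner, voicing) has been copied — so this is total assimilation.
The other form behaves the same way: /ʒ/ → [ʂ] before /ʂ/ — in each case the output is a copy of the following consonant.

total assimilation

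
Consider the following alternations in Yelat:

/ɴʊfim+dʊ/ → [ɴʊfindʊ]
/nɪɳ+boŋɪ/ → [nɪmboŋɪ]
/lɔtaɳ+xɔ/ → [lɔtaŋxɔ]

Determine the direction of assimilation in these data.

regressive

Comparing underlying and surface forms, /m/ → [n] is the alternation; the neighbouring /d/ is constant.
/m/ is bilabial while /d/ is alveolar; the output [n] is alveolar, matching the trigger — so the feature that spreads is place.
The other alternating forms pattern the same way: /ɳ/ → [m] before /b/ (retroflex → bilabial, matching bilabial); /ɳ/ → [ŋ] before /x/ (retroflex → velar, matching velar) — only place changes, and always toward the following segment.
Since the segment that changes precedes the conditioning segment, the assimilation is regressive.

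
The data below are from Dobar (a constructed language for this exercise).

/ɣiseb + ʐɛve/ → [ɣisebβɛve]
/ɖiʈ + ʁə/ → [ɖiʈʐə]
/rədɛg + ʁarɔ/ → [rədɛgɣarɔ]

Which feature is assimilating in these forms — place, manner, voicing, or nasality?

Underlying /ʐ/ is realised as [β] next to /b/; /b/ itself does not change.
The change retroflex → bilabial matches the place of the preceding /b/, identifying this as place assimilation.
The same holds elsewhere in the data: /ʁ/ → [ʐ] after /ʈ/ (uvular → retroflex, matching retroflex); /ʁ/ → [ɣ] after /g/ (uvular → velar, matching velar) — only place changes, and always toward the preceding segment.

place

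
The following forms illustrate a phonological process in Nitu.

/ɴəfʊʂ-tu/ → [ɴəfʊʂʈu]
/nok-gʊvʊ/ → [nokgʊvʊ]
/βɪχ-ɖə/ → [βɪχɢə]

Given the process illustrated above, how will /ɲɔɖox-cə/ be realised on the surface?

[ɲɔɖoxkə]

The data show progressive place assimilation: /t/ → [ʈ] after /ʂ/; /ɖ/ → [ɢ] after /χ/. In each pair only place changes, matching the preceding consonant, while manner and voice stay constant.
No alternation appears in [nokgʊvʊ]: there the adjacent consonants already agree in place (/g/ and /k/ are both velar), so this form is consistent with the same rule.
/c/ is a voiceless palatal stop. The preceding trigger /x/ is velar, so /c/ must become velar as well.
Changing only its place to velar gives [k] — the voiceless velar stop.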